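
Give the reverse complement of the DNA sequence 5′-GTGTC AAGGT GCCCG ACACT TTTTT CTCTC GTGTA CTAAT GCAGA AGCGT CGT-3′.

5'-ACGACGCTTCTGCATTAGTACACGAGAGAAAAAAGTGTCGGGCACCTTGACAC-3'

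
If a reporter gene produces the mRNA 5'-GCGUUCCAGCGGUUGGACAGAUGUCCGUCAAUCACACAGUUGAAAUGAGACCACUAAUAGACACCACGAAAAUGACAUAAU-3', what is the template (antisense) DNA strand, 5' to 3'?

Replace U with T to get the coding DNA strand: GCGTTCCAGCGGTTGGACAGATGTCCGTCAATCACACAGTTGAAATGAGACCACTAATAGACACCACGAAAATGACATAAT. The template strand is its reverse complement (complement CGCAAGGTCGCCAACCTGTCTACAGGCAGTTAGTGTGTCAACTTTACTCTGGTGATTATCTGTGGTGCTTTTACTGTATTA, then reverse).

5′-ATTATGTCATTTTCGTGGTGTCTATTAGTGGTCTCATTTCAACTGTGTGATTGACGGACATCTGTCCAACCGCTGGAACGC-3′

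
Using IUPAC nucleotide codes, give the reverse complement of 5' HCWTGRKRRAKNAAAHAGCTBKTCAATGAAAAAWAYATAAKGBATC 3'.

5′-GATVCMTTATRTWTTTTTCATTGAMVAGCTDTTTNMTYYMYCAWGD-3′

Standard pairs A↔T, G↔C; ambiguity codes pair R↔Y, K↔M, W↔W, B↔V, H↔D, N↔N. Complement (DGWACYMYYTMNTTTDTCGAVMAGTTACTTTTTWTRTATTMCVTAG), then reverse for 5'→3'.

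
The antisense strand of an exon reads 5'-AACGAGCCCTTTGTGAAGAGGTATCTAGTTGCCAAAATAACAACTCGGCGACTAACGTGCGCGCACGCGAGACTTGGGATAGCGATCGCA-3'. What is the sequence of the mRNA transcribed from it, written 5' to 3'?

The mRNA has the sequence of the coding strand (reverse complement of the template) with T→U. Reverse complement of AACGAGCCCTTTGTGAAGAGGTATCTAGTTGCCAAAATAACAACTCGGCGACTAACGTGCGCGCACGCGAGACTTGGGATAGCGATCGCA is TGCGATCGCTATCCCAAGTCTCGCGTGCGCGCACGTTAGTCGCCGAGTTGTTATTTTGGCAACTAGATACCTCTTCACAAAGGGCTCGTT; then T→U.

5'-UGCGAUCGCUAUCCCAAGUCUCGCGUGCGCGCACGUUAGUCGCCGAGUUGUUAUUUUGGCAACUAGAUACCUCUUCACAAAGGGCUCGUU-3'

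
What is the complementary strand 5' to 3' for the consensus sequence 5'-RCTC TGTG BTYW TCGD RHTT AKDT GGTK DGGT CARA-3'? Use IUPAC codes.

Standard pairs A↔T, G↔C; ambiguity codes pair R↔Y, K↔M, W↔W, B↔V, D↔H. Complement (YGAGACACVARWAGCHYDAATMHACCAMHCCAGTYT), then reverse for 5'→3'.

5'-TYTGACCHMACCAHMTAADYHCGAWRAVCACAGAGY-3'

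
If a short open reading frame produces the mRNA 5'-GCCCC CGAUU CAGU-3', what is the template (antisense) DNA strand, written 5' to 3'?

Replace U with T to get the coding DNA strand: GCCCCCGATTCAGT. The template strand is its reverse complement (complement CGGGGGCTAAGTCA, then reverse).

5'-ACTGAATCGGGGGC-3'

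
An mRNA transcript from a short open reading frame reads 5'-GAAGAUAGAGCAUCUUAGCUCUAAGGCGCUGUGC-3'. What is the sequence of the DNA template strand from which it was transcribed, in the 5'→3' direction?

Replace U with T to get the coding DNA strand: GAAGATAGAGCATCTTAGCTCTAAGGCGCTGTGC. The template strand is its reverse complement (complement CTTCTATCTCGTAGAATCGAGATTCCGCGACACG, then reverse).

5'-GCACAGCGCCTTAGAGCTAAGATGCTCTATCTTC-3'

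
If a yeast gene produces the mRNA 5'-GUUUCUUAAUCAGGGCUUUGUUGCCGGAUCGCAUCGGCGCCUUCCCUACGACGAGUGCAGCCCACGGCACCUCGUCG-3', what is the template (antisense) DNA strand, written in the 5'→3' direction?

Replace U with T to get the coding DNA strand: GTTTCTTAATCAGGGCTTTGTTGCCGGATCGCATCGGCGCCTTCCCTACGACGAGTGCAGCCCACGGCACCTCGTCG. The template strand is its reverse complement (complement CAAAGAATTAGTCCCGAAACAACGGCCTAGCGTAGCCGCGGAAGGGATGCTGCTCACGTCGGGTGCCGTGGAGCAGC, then reverse).

5'-CGACGAGGTGCCGTGGGCTGCACTCGTCGTAGGGAAGGCGCCGATGCGATCCGGCAACAAAGCCCTGATTAAGAAAC-3'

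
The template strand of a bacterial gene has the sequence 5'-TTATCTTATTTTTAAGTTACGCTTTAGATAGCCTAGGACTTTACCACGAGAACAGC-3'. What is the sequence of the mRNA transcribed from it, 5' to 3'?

5'-GCUGUUCUCGUGGUAAAGUCCUAGGCUAUCUAAAGCGUAACUUAAAAAUAAGAUAA-3'

The mRNA has the sequence of the coding strand (reverse complement of the template) with T→U. Reverse complement of TTATCTTATTTTTAAGTTACGCTTTAGATAGCCTAGGACTTTACCACGAGAACAGC is GCTGTTCTCGTGGTAAAGTCCTAGGCTATCTAAAGCGTAACTTAAAAATAAGATAA; then T→U.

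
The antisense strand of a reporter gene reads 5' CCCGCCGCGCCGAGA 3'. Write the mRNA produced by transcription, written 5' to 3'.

The mRNA has the sequence of the coding strand (reverse complement of the template) with T→U. Reverse complement of CCCGCCGCGCCGAGA is TCTCGGCGCGGCGGG; then T→U.

5'-UCUCGGCGCGGCGGG-3'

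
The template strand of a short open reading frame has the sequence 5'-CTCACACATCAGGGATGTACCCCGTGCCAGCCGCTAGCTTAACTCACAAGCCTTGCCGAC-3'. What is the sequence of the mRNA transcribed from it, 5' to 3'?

5'-GUCGGCAAGGCUUGUGAGUUAAGCUAGCGGCUGGCACGGGGUACAUCCCUGAUGUGUGAG-3'

The mRNA has the sequence of the coding strand (reverse complement of the template) with T→U. Reverse complement of CTCACACATCAGGGATGTACCCCGTGCCAGCCGCTAGCTTAACTCACAAGCCTTGCCGAC is GTCGGCAAGGCTTGTGAGTTAAGCTAGCGGCTGGCACGGGGTACATCCCTGATGTGTGAG; then T→U.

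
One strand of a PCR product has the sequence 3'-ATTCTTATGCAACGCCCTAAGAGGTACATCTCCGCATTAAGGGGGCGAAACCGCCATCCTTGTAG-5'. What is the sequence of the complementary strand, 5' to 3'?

The strand is given 3'→5', so its complement runs 5'→3' in the same left-to-right order: pair each base A↔T, G↔C.

5'-TAAGAATACGTTGCGGGATTCTCCATGTAGAGGCGTAATTCCCCCGCTTTGGCGGTAGGAACATC-3'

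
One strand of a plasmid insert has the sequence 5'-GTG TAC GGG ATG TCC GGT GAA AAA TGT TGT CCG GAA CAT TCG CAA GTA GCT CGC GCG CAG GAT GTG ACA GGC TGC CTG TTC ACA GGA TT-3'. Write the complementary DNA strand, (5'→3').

5'-AATCCTGTGAACAGGCAGCCTGTCACATCCTGCGCGCGAGCTACTTGCGAATGTTCCGGACAACATTTTTCACCGGACATCCCGTACAC-3'

Pairing A↔T and G↔C gives CACATGCCCTACAGGCCACTTTTTACAACAGGCCTTGTAAGCGTTCATCGAGCGCGCGTCCTACACTGTCCGACGGACAAGTGTCCTAA, running 3'→5'. Reverse for the 5'→3' convention.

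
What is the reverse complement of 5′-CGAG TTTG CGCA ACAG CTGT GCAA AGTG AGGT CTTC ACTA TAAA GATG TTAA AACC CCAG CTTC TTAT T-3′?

5'-AATAAGAAGCTGGGGTTTTAACATCTTTATAGTGAAGACCTCACTTTGCACAGCTGTTGCGCAAACTCG-3'

Reading the sequence 3'→5' and pairing each base (A↔T, G↔C) gives the reverse complement directly.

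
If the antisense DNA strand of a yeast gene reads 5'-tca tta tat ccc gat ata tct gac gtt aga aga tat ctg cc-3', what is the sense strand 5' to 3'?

The coding strand is complementary and antiparallel to the template: take the complement (A↔T, G↔C) and reverse.

5'-GGCAGATATCTTCTAACGTCAGATATATCGGGATATAATGA-3'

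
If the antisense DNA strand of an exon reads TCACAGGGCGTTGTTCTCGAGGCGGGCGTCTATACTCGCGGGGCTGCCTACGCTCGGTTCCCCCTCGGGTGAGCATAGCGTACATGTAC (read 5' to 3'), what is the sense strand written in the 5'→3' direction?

The coding strand is complementary and antiparallel to the template: take the complement (A↔T, G↔C) and reverse.

5'-GTACATGTACGCTATGCTCACCCGAGGGGGAACCGAGCGTAGGCAGCCCCGCGAGTATAGACGCCCGCCTCGAGAACAACGCCCTGTGA-3'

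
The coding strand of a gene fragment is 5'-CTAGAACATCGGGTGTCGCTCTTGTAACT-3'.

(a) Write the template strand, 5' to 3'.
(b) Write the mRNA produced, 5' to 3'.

(a) The template strand is the reverse complement of the coding strand: complement GATCTTGTAGCCCACAGCGAGAACATTGA, then reverse.
(b) mRNA matches the coding strand with T→U.

(a) 5'-AGTTACAAGAGCGACACCCGATGTTCTAG-3'
(b) 5′-CUAGAACAUCGGGUGUCGCUCUUGUAACU-3′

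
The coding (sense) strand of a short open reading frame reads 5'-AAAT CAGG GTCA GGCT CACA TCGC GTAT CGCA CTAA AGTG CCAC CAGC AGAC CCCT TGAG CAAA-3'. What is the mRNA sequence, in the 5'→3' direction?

5'-AAAUCAGGGUCAGGCUCACAUCGCGUAUCGCACUAAAGUGCCACCAGCAGACCCCUUGAGCAAA-3'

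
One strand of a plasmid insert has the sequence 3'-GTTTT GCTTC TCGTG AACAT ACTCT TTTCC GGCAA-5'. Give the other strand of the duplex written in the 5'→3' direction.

The strand is given 3'→5', so its complement runs 5'→3' in the same left-to-right order: pair each base A↔T, G↔C.

5'-CAAAACGAAGAGCACTTGTATGAGAAAAGGCCGTT-3'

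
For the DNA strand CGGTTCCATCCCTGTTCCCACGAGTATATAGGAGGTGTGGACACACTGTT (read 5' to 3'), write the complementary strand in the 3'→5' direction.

3'-GCCAAGGTAGGGACAAGGGTGCTCATATATCCTCCACACCTGTGTGACAA-5'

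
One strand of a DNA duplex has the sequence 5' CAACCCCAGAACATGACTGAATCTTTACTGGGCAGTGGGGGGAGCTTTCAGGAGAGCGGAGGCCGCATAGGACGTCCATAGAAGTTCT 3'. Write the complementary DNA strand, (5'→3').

5'-AGAACTTCTATGGACGTCCTATGCGGCCTCCGCTCTCCTGAAAGCTCCCCCCACTGCCCAGTAAAGATTCAGTCATGTTCTGGGGTTG-3'

Pairing A↔T and G↔C gives GTTGGGGTCTTGTACTGACTTAGAAATGACCCGTCACCCCCCTCGAAAGTCCTCTCGCCTCCGGCGTATCCTGCAGGTATCTTCAAGA, running 3'→5'. Reverse for the 5'→3' convention.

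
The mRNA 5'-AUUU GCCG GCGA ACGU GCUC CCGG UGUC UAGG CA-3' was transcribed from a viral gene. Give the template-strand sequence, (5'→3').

Replace U with T to get the coding DNA strand: ATTTGCCGGCGAACGTGCTCCCGGTGTCTAGGCA. The template strand is its reverse complement (complement TAAACGGCCGCTTGCACGAGGGCCACAGATCCGT, then reverse).

5'-TGCCTAGACACCGGGAGCACGTTCGCCGGCAAAT-3'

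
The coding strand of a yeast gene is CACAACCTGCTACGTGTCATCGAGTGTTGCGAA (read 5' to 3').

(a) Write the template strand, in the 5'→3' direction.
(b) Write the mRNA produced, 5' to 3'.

(a) The template strand is the reverse complement of the coding strand: complement GTGTTGGACGATGCACAGTAGCTCACAACGCTT, then reverse.
(b) mRNA matches the coding strand with T→U.

(a) 5'-TTCGCAACACTCGATGACACGTAGCAGGTTGTG-3'
(b) 5'-CACAACCUGCUACGUGUCAUCGAGUGUUGCGAA-3'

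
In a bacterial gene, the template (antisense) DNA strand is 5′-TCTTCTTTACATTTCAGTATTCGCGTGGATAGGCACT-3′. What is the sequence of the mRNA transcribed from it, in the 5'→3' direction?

5′-AGUGCCUAUCCACGCGAAUACUGAAAUGUAAAGAAGA-3′

The mRNA has the sequence of the coding strand (reverse complement of the template) with T→U. Reverse complement of TCTTCTTTACATTTCAGTATTCGCGTGGATAGGCACT is AGTGCCTATCCACGCGAATACTGAAATGTAAAGAAGA; then T→U.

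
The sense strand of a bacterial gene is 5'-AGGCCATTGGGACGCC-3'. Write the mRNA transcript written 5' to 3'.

5'-AGGCCAUUGGGACGCC-3'

The mRNA is synthesized from the template strand, so it matches the coding strand with T replaced by U.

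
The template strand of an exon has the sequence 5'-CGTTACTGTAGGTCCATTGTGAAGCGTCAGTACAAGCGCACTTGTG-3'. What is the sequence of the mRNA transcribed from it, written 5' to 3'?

5'-CACAAGUGCGCUUGUACUGACGCUUCACAAUGGACCUACAGUAACG-3'

RNA polymerase reads the template 3'→5' and synthesizes mRNA 5'→3' by base-pairing (A→U, T→A, G↔C). The complement of the template is GCAATGACATCCAGGTAACACTTCGCAGTCATGTTCGCGTGAACAC; antiparallel, so 5'→3' the coding strand is CACAAGTGCGCTTGTACTGACGCTTCACAATGGACCTACAGTAACG. Replace T with U for the mRNA.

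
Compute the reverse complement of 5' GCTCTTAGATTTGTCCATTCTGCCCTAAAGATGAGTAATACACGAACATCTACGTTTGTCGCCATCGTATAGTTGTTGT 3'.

Complement each base (A↔T, G↔C): CGAGAATCTAAACAGGTAAGACGGGATTTCTACTCATTATGTGCTTGTAGATGCAAACAGCGGTAGCATATCAACAACA. Then reverse.

5'-ACAACAACTATACGATGGCGACAAACGTAGATGTTCGTGTATTACTCATCTTTAGGGCAGAATGGACAAATCTAAGAGC-3'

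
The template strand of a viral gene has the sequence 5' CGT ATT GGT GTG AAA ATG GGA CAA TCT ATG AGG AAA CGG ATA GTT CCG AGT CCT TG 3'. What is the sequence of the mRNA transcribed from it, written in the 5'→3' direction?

5′-CAAGGACUCGGAACUAUCCGUUUCCUCAUAGAUUGUCCCAUUUUCACACCAAUACG-3′

RNA polymerase reads the template 3'→5' and synthesizes mRNA 5'→3' by base-pairing (A→U, T→A, G↔C). The complement of the template is GCATAACCACACTTTTACCCTGTTAGATACTCCTTTGCCTATCAAGGCTCAGGAAC; antiparallel, so 5'→3' the coding strand is CAAGGACTCGGAACTATCCGTTTCCTCATAGATTGTCCCATTTTCACACCAATACG. Replace T with U for the mRNA.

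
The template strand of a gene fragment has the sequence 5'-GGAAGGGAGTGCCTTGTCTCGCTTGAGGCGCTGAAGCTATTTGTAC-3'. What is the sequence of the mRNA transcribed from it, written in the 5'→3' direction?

RNA polymerase reads the template 3'→5' and synthesizes mRNA 5'→3' by base-pairing (A→U, T→A, G↔C). The complement of the template is CCTTCCCTCACGGAACAGAGCGAACTCCGCGACTTCGATAAACATG; antiparallel, so 5'→3' the coding strand is GTACAAATAGCTTCAGCGCCTCAAGCGAGACAAGGCACTCCCTTCC. Replace T with U for the mRNA.

5'-GUACAAAUAGCUUCAGCGCCUCAAGCGAGACAAGGCACUCCCUUCC-3'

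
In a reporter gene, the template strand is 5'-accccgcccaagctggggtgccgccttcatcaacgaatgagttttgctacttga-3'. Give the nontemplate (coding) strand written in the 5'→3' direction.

The coding strand is complementary and antiparallel to the template: take the complement (A↔T, G↔C) and reverse.

5'-TCAAGTAGCAAAACTCATTCGTTGATGAAGGCGGCACCCCAGCTTGGGCGGGGT-3'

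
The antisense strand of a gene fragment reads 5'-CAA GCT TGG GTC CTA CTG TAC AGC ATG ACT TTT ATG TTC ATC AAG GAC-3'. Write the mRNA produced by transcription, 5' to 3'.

5'-GUCCUUGAUGAACAUAAAAGUCAUGCUGUACAGUAGGACCCAAGCUUG-3'

The mRNA has the sequence of the coding strand (reverse complement of the template) with T→U. Reverse complement of CAAGCTTGGGTCCTACTGTACAGCATGACTTTTATGTTCATCAAGGAC is GTCCTTGATGAACATAAAAGTCATGCTGTACAGTAGGACCCAAGCTTG; then T→U.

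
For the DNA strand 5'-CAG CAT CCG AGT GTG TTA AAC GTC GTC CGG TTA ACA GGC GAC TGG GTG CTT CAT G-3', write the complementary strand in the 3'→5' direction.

Base-pairing A↔T, G↔C gives the complement. The complementary strand is antiparallel, so paired with a 5'→3' strand it runs 3'→5'.

3'-GTCGTAGGCTCACACAATTTGCAGCAGGCCAATTGTCCGCTGACCCACGAAGTAC-5'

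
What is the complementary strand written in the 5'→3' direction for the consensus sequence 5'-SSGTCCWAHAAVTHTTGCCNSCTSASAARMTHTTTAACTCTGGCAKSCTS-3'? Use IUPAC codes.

Standard pairs A↔T, G↔C; ambiguity codes pair R↔Y, M↔K, W↔W, S↔S, H↔D, V↔B, N↔N. Complement (SSCAGGWTDTTBADAACGGNSGASTSTTYKADAAATTGAGACCGTMSGAS), then reverse for 5'→3'.

5'-SAGSMTGCCAGAGTTAAADAKYTTSTSAGSNGGCAADABTTDTWGGACSS-3'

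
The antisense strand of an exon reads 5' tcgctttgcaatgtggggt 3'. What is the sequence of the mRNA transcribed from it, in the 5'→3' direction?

5'-ACCCCACAUUGCAAAGCGA-3'

The mRNA has the sequence of the coding strand (reverse complement of the template) with T→U. Reverse complement of TCGCTTTGCAATGTGGGGT is ACCCCACATTGCAAAGCGA; then T→U.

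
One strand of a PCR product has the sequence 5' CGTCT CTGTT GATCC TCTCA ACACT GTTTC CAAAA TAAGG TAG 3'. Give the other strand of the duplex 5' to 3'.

5'-CTACCTTATTTTGGAAACAGTGTTGAGAGGATCAACAGAGACG-3'

The complement of CGTCTCTGTTGATCCTCTCAACACTGTTTCCAAAATAAGGTAG is GCAGAGACAACTAGGAGAGTTGTGACAAAGGTTTTATTCCATC (A↔T, G↔C). DNA strands are antiparallel, so the complementary strand runs 3'→5'; reversing gives the 5'→3' form.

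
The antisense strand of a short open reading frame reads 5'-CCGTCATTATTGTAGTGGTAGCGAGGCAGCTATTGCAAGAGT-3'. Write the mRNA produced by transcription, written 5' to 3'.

RNA polymerase reads the template 3'→5' and synthesizes mRNA 5'→3' by base-pairing (A→U, T→A, G↔C). The complement of the template is GGCAGTAATAACATCACCATCGCTCCGTCGATAACGTTCTCA; antiparallel, so 5'→3' the coding strand is ACTCTTGCAATAGCTGCCTCGCTACCACTACAATAATGACGG. Replace T with U for the mRNA.

5′-ACUCUUGCAAUAGCUGCCUCGCUACCACUACAAUAAUGACGG-3′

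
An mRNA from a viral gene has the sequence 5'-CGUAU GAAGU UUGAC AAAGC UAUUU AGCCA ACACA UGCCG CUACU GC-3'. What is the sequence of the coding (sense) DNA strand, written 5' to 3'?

5′-CGTATGAAGTTTGACAAAGCTATTTAGCCAACACATGCCGCTACTGC-3′

The coding DNA strand has the same 5'→3' sequence as the mRNA with U replaced by T.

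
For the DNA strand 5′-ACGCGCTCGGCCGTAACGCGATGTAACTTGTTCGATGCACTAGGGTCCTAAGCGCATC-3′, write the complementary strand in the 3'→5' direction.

3'-TGCGCGAGCCGGCATTGCGCTACATTGAACAAGCTACGTGATCCCAGGATTCGCGTAG-5'

Base-pairing A↔T, G↔C gives the complement. The complementary strand is antiparallel, so paired with a 5'→3' strand it runs 3'→5'.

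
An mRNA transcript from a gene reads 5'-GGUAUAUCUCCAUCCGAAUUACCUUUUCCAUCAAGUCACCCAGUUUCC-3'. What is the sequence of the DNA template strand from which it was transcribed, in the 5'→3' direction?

5′-GGAAACTGGGTGACTTGATGGAAAAGGTAATTCGGATGGAGATATACC-3′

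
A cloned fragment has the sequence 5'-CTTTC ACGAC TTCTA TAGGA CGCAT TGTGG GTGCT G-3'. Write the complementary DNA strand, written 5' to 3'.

5'-CAGCACCCACAATGCGTCCTATAGAAGTCGTGAAAG-3'

The complement of CTTTCACGACTTCTATAGGACGCATTGTGGGTGCTG is GAAAGTGCTGAAGATATCCTGCGTAACACCCACGAC (A↔T, G↔C). DNA strands are antiparallel, so the complementary strand runs 3'→5'; reversing gives the 5'→3' form.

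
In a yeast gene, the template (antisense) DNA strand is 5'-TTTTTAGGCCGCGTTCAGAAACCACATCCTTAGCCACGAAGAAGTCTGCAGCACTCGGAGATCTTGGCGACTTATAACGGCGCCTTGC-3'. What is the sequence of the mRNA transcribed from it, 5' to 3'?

5′-GCAAGGCGCCGUUAUAAGUCGCCAAGAUCUCCGAGUGCUGCAGACUUCUUCGUGGCUAAGGAUGUGGUUUCUGAACGCGGCCUAAAAA-3′

The mRNA has the sequence of the coding strand (reverse complement of the template) with T→U. Reverse complement of TTTTTAGGCCGCGTTCAGAAACCACATCCTTAGCCACGAAGAAGTCTGCAGCACTCGGAGATCTTGGCGACTTATAACGGCGCCTTGC is GCAAGGCGCCGTTATAAGTCGCCAAGATCTCCGAGTGCTGCAGACTTCTTCGTGGCTAAGGATGTGGTTTCTGAACGCGGCCTAAAAA; then T→U.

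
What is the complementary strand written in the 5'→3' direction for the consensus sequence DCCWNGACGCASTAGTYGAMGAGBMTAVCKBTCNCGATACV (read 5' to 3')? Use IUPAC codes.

Standard pairs A↔T, G↔C; ambiguity codes pair Y↔R, M↔K, W↔W, S↔S, B↔V, D↔H, N↔N. Complement (HGGWNCTGCGTSATCARCTKCTCVKATBGMVAGNGCTATGB), then reverse for 5'→3'.

5'-BGTATCGNGAVMGBTAKVCTCKTCRACTASTGCGTCNWGGH-3'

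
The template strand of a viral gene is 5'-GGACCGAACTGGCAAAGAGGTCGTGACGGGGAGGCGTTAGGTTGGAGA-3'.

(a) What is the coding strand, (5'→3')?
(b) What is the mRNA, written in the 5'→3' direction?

(a) The coding strand is the reverse complement of the template: complement CCTGGCTTGACCGTTTCTCCAGCACTGCCCCTCCGCAATCCAACCTCT, then reverse.
(b) mRNA has the coding-strand sequence with T→U.

(a) 5'-TCTCCAACCTAACGCCTCCCCGTCACGACCTCTTTGCCAGTTCGGTCC-3'
(b) 5'-UCUCCAACCUAACGCCUCCCCGUCACGACCUCUUUGCCAGUUCGGUCC-3'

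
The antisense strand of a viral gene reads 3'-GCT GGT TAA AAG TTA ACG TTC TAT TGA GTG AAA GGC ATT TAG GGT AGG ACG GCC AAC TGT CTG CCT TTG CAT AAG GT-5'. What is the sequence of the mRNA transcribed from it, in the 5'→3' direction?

5′-CGACCAAUUUUCAAUUGCAAGAUAACUCACUUUCCGUAAAUCCCAUCCUGCCGGUUGACAGACGGAAACGUAUUCCA-3′

Reading the template 3'→5' as shown, RNA polymerase pairs each base (A→U, T→A, G↔C) to build mRNA 5'→3' directly.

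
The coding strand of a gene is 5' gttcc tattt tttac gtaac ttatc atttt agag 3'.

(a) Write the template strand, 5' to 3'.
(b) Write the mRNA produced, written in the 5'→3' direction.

(a) 5'-CTCTAAAATGATAAGTTACGTAAAAAATAGGAAC-3'
(b) 5'-GUUCCUAUUUUUUACGUAACUUAUCAUUUUAGAG-3'

(a) The template strand is the reverse complement of the coding strand: complement CAAGGATAAAAAATGCATTGAATAGTAAAATCTC, then reverse.
(b) mRNA matches the coding strand with T→U.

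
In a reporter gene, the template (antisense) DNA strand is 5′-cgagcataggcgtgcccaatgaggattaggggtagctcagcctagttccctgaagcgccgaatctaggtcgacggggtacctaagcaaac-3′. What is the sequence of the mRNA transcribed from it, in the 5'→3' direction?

5'-GUUUGCUUAGGUACCCCGUCGACCUAGAUUCGGCGCUUCAGGGAACUAGGCUGAGCUACCCCUAAUCCUCAUUGGGCACGCCUAUGCUCG-3'

RNA polymerase reads the template 3'→5' and synthesizes mRNA 5'→3' by base-pairing (A→U, T→A, G↔C). The complement of the template is GCTCGTATCCGCACGGGTTACTCCTAATCCCCATCGAGTCGGATCAAGGGACTTCGCGGCTTAGATCCAGCTGCCCCATGGATTCGTTTG; antiparallel, so 5'→3' the coding strand is GTTTGCTTAGGTACCCCGTCGACCTAGATTCGGCGCTTCAGGGAACTAGGCTGAGCTACCCCTAATCCTCATTGGGCACGCCTATGCTCG. Replace T with U for the mRNA.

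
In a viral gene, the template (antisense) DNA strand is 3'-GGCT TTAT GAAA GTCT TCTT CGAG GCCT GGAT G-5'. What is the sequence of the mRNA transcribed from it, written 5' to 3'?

5'-CCGAAAUACUUUCAGAAGAAGCUCCGGACCUAC-3'

Reading the template 3'→5' as shown, RNA polymerase pairs each base (A→U, T→A, G↔C) to build mRNA 5'→3' directly.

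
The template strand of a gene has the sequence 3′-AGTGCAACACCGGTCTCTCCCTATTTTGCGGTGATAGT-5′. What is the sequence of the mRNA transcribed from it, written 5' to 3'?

5'-UCACGUUGUGGCCAGAGAGGGAUAAAACGCCACUAUCA-3'

Reading the template 3'→5' as shown, RNA polymerase pairs each base (A→U, T→A, G↔C) to build mRNA 5'→3' directly.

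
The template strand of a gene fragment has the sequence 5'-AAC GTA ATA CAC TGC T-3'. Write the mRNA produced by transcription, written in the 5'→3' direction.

5′-AGCAGUGUAUUACGUU-3′

RNA polymerase reads the template 3'→5' and synthesizes mRNA 5'→3' by base-pairing (A→U, T→A, G↔C). The complement of the template is TTGCATTATGTGACGA; antiparallel, so 5'→3' the coding strand is AGCAGTGTATTACGTT. Replace T with U for the mRNA.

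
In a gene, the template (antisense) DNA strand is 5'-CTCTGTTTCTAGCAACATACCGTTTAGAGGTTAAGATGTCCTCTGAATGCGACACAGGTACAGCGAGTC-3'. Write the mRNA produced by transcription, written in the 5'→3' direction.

5′-GACUCGCUGUACCUGUGUCGCAUUCAGAGGACAUCUUAACCUCUAAACGGUAUGUUGCUAGAAACAGAG-3′

RNA polymerase reads the template 3'→5' and synthesizes mRNA 5'→3' by base-pairing (A→U, T→A, G↔C). The complement of the template is GAGACAAAGATCGTTGTATGGCAAATCTCCAATTCTACAGGAGACTTACGCTGTGTCCATGTCGCTCAG; antiparallel, so 5'→3' the coding strand is GACTCGCTGTACCTGTGTCGCATTCAGAGGACATCTTAACCTCTAAACGGTATGTTGCTAGAAACAGAG. Replace T with U for the mRNA.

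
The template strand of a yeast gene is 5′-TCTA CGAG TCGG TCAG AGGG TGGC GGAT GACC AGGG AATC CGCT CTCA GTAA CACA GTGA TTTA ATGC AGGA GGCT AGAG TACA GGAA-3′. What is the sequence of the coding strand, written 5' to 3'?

5′-TTCCTGTACTCTAGCCTCCTGCATTAAATCACTGTGTTACTGAGAGCGGATTCCCTGGTCATCCGCCACCCTCTGACCGACTCGTAGA-3′

The coding strand is complementary and antiparallel to the template: take the complement (A↔T, G↔C) and reverse.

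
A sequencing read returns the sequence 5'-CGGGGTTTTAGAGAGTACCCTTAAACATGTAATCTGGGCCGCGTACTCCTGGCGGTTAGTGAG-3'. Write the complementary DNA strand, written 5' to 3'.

5'-CTCACTAACCGCCAGGAGTACGCGGCCCAGATTACATGTTTAAGGGTACTCTCTAAAACCCCG-3'

The complement of CGGGGTTTTAGAGAGTACCCTTAAACATGTAATCTGGGCCGCGTACTCCTGGCGGTTAGTGAG is GCCCCAAAATCTCTCATGGGAATTTGTACATTAGACCCGGCGCATGAGGACCGCCAATCACTC (A↔T, G↔C). DNA strands are antiparallel, so the complementary strand runs 3'→5'; reversing gives the 5'→3' form.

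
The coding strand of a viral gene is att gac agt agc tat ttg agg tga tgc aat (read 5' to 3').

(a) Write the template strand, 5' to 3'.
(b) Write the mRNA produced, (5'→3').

(a) The template strand is the reverse complement of the coding strand: complement TAACTGTCATCGATAAACTCCACTACGTTA, then reverse.
(b) mRNA matches the coding strand with T→U.

(a) 5′-ATTGCATCACCTCAAATAGCTACTGTCAAT-3′
(b) 5'-AUUGACAGUAGCUAUUUGAGGUGAUGCAAU-3'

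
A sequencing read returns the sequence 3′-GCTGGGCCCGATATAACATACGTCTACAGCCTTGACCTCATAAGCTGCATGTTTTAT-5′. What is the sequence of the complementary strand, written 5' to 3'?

The strand is given 3'→5', so its complement runs 5'→3' in the same left-to-right order: pair each base A↔T, G↔C.

5'-CGACCCGGGCTATATTGTATGCAGATGTCGGAACTGGAGTATTCGACGTACAAAATA-3'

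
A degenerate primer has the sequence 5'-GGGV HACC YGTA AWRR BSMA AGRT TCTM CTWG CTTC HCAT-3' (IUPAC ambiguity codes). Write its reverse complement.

5′-ATGDGAAGCWAGKAGAAYCTTKSVYYWTTACRGGTDBCCC-3′

Standard pairs A↔T, G↔C; ambiguity codes pair R↔Y, M↔K, W↔W, S↔S, B↔V, H↔D. Complement (CCCBDTGGRCATTWYYVSKTTCYAAGAKGAWCGAAGDGTA), then reverse for 5'→3'.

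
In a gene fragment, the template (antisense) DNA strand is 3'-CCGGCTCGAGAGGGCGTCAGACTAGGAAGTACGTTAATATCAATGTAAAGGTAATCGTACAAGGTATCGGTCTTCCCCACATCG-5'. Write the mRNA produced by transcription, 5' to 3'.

5′-GGCCGAGCUCUCCCGCAGUCUGAUCCUUCAUGCAAUUAUAGUUACAUUUCCAUUAGCAUGUUCCAUAGCCAGAAGGGGUGUAGC-3′

Reading the template 3'→5' as shown, RNA polymerase pairs each base (A→U, T→A, G↔C) to build mRNA 5'→3' directly.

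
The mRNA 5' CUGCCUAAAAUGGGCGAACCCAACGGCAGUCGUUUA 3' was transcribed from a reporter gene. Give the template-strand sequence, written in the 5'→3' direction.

Replace U with T to get the coding DNA strand: CTGCCTAAAATGGGCGAACCCAACGGCAGTCGTTTA. The template strand is its reverse complement (complement GACGGATTTTACCCGCTTGGGTTGCCGTCAGCAAAT, then reverse).

5'-TAAACGACTGCCGTTGGGTTCGCCCATTTTAGGCAG-3'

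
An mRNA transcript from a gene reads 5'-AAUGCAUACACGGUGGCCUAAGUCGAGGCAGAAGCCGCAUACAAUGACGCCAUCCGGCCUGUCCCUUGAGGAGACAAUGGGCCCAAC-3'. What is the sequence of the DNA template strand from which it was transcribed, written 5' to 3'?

5'-GTTGGGCCCATTGTCTCCTCAAGGGACAGGCCGGATGGCGTCATTGTATGCGGCTTCTGCCTCGACTTAGGCCACCGTGTATGCATT-3'

Replace U with T to get the coding DNA strand: AATGCATACACGGTGGCCTAAGTCGAGGCAGAAGCCGCATACAATGACGCCATCCGGCCTGTCCCTTGAGGAGACAATGGGCCCAAC. The template strand is its reverse complement (complement TTACGTATGTGCCACCGGATTCAGCTCCGTCTTCGGCGTATGTTACTGCGGTAGGCCGGACAGGGAACTCCTCTGTTACCCGGGTTG, then reverse).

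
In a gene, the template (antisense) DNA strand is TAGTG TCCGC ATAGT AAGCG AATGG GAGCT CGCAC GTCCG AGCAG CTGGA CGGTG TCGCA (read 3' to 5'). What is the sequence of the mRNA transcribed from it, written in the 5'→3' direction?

5'-AUCACAGGCGUAUCAUUCGCUUACCCUCGAGCGUGCAGGCUCGUCGACCUGCCACAGCGU-3'

Reading the template 3'→5' as shown, RNA polymerase pairs each base (A→U, T→A, G↔C) to build mRNA 5'→3' directly.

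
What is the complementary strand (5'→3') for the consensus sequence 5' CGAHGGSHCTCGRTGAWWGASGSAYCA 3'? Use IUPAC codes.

Standard pairs A↔T, G↔C; ambiguity codes pair R↔Y, W↔W, S↔S, H↔D. Complement (GCTDCCSDGAGCYACTWWCTSCSTRGT), then reverse for 5'→3'.

5'-TGRTSCSTCWWTCAYCGAGDSCCDTCG-3'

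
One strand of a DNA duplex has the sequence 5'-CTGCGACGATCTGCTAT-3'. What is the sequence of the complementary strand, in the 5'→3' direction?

5'-ATAGCAGATCGTCGCAG-3'

Pairing A↔T and G↔C gives GACGCTGCTAGACGATA, running 3'→5'. Reverse for the 5'→3' convention.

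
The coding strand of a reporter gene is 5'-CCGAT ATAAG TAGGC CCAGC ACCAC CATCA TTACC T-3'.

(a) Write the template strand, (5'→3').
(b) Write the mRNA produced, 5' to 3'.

(a) 5′-AGGTAATGATGGTGGTGCTGGGCCTACTTATATCGG-3′
(b) 5'-CCGAUAUAAGUAGGCCCAGCACCACCAUCAUUACCU-3'

(a) The template strand is the reverse complement of the coding strand: complement GGCTATATTCATCCGGGTCGTGGTGGTAGTAATGGA, then reverse.
(b) mRNA matches the coding strand with T→U.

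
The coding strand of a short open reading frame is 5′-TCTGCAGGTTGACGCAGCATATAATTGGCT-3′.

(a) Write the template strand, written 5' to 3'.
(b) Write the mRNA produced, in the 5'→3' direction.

(a) 5'-AGCCAATTATATGCTGCGTCAACCTGCAGA-3'
(b) 5′-UCUGCAGGUUGACGCAGCAUAUAAUUGGCU-3′

(a) The template strand is the reverse complement of the coding strand: complement AGACGTCCAACTGCGTCGTATATTAACCGA, then reverse.
(b) mRNA matches the coding strand with T→U.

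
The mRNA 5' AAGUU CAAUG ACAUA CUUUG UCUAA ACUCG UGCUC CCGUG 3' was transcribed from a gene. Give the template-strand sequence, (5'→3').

5'-CACGGGAGCACGAGTTTAGACAAAGTATGTCATTGAACTT-3'

Replace U with T to get the coding DNA strand: AAGTTCAATGACATACTTTGTCTAAACTCGTGCTCCCGTG. The template strand is its reverse complement (complement TTCAAGTTACTGTATGAAACAGATTTGAGCACGAGGGCAC, then reverse).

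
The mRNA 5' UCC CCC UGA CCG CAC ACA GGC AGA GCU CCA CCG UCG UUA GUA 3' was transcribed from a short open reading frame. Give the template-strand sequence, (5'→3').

5'-TACTAACGACGGTGGAGCTCTGCCTGTGTGCGGTCAGGGGGA-3'

Replace U with T to get the coding DNA strand: TCCCCCTGACCGCACACAGGCAGAGCTCCACCGTCGTTAGTA. The template strand is its reverse complement (complement AGGGGGACTGGCGTGTGTCCGTCTCGAGGTGGCAGCAATCAT, then reverse).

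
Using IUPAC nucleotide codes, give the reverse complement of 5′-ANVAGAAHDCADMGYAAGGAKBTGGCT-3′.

Standard pairs A↔T, G↔C; ambiguity codes pair Y↔R, M↔K, B↔V, D↔H, N↔N. Complement (TNBTCTTDHGTHKCRTTCCTMVACCGA), then reverse for 5'→3'.

5'-AGCCAVMTCCTTRCKHTGHDTTCTBNT-3'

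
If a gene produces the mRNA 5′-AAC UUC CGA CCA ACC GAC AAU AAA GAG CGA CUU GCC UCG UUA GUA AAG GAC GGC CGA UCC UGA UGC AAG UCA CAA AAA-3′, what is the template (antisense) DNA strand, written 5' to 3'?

5'-TTTTTGTGACTTGCATCAGGATCGGCCGTCCTTTACTAACGAGGCAAGTCGCTCTTTATTGTCGGTTGGTCGGAAGTT-3'

Replace U with T to get the coding DNA strand: AACTTCCGACCAACCGACAATAAAGAGCGACTTGCCTCGTTAGTAAAGGACGGCCGATCCTGATGCAAGTCACAAAAA. The template strand is its reverse complement (complement TTGAAGGCTGGTTGGCTGTTATTTCTCGCTGAACGGAGCAATCATTTCCTGCCGGCTAGGACTACGTTCAGTGTTTTT, then reverse).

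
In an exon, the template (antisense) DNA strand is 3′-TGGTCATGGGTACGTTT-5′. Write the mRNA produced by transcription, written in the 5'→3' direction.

5'-ACCAGUACCCAUGCAAA-3'

Reading the template 3'→5' as shown, RNA polymerase pairs each base (A→U, T→A, G↔C) to build mRNA 5'→3' directly.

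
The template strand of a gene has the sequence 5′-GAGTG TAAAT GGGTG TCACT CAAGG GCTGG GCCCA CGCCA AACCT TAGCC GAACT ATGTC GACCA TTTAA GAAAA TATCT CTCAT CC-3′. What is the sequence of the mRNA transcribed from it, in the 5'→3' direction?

The mRNA has the sequence of the coding strand (reverse complement of the template) with T→U. Reverse complement of GAGTGTAAATGGGTGTCACTCAAGGGCTGGGCCCACGCCAAACCTTAGCCGAACTATGTCGACCATTTAAGAAAATATCTCTCATCC is GGATGAGAGATATTTTCTTAAATGGTCGACATAGTTCGGCTAAGGTTTGGCGTGGGCCCAGCCCTTGAGTGACACCCATTTACACTC; then T→U.

5'-GGAUGAGAGAUAUUUUCUUAAAUGGUCGACAUAGUUCGGCUAAGGUUUGGCGUGGGCCCAGCCCUUGAGUGACACCCAUUUACACUC-3'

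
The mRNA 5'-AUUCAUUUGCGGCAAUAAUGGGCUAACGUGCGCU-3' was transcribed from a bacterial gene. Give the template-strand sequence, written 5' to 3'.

Replace U with T to get the coding DNA strand: ATTCATTTGCGGCAATAATGGGCTAACGTGCGCT. The template strand is its reverse complement (complement TAAGTAAACGCCGTTATTACCCGATTGCACGCGA, then reverse).

5'-AGCGCACGTTAGCCCATTATTGCCGCAAATGAAT-3'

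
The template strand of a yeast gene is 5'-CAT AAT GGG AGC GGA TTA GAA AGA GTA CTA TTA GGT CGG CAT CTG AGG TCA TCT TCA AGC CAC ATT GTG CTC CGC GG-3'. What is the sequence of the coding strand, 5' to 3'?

The coding strand is complementary and antiparallel to the template: take the complement (A↔T, G↔C) and reverse.

5'-CCGCGGAGCACAATGTGGCTTGAAGATGACCTCAGATGCCGACCTAATAGTACTCTTTCTAATCCGCTCCCATTATG-3'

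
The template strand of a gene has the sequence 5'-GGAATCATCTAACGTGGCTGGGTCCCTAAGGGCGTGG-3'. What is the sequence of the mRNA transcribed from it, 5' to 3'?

5′-CCACGCCCUUAGGGACCCAGCCACGUUAGAUGAUUCC-3′

RNA polymerase reads the template 3'→5' and synthesizes mRNA 5'→3' by base-pairing (A→U, T→A, G↔C). The complement of the template is CCTTAGTAGATTGCACCGACCCAGGGATTCCCGCACC; antiparallel, so 5'→3' the coding strand is CCACGCCCTTAGGGACCCAGCCACGTTAGATGATTCC. Replace T with U for the mRNA.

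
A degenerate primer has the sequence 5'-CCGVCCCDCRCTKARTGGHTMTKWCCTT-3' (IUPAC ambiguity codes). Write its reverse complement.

5'-AAGGWMAKADCCAYTMAGYGHGGGBCGG-3'

Standard pairs A↔T, G↔C; ambiguity codes pair R↔Y, M↔K, W↔W, D↔H, V↔B. Complement (GGCBGGGHGYGAMTYACCDAKAMWGGAA), then reverse for 5'→3'.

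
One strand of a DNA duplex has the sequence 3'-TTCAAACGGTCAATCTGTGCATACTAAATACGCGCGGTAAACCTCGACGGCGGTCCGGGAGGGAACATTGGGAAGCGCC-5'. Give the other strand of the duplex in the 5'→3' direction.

The strand is given 3'→5', so its complement runs 5'→3' in the same left-to-right order: pair each base A↔T, G↔C.

5'-AAGTTTGCCAGTTAGACACGTATGATTTATGCGCGCCATTTGGAGCTGCCGCCAGGCCCTCCCTTGTAACCCTTCGCGG-3'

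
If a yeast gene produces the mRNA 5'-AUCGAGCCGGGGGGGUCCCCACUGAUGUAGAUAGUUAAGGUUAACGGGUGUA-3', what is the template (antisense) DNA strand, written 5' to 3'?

Replace U with T to get the coding DNA strand: ATCGAGCCGGGGGGGTCCCCACTGATGTAGATAGTTAAGGTTAACGGGTGTA. The template strand is its reverse complement (complement TAGCTCGGCCCCCCCAGGGGTGACTACATCTATCAATTCCAATTGCCCACAT, then reverse).

5'-TACACCCGTTAACCTTAACTATCTACATCAGTGGGGACCCCCCCGGCTCGAT-3'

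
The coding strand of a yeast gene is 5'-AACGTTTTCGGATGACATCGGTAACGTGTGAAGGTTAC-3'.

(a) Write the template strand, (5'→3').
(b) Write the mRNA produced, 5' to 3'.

(a) The template strand is the reverse complement of the coding strand: complement TTGCAAAAGCCTACTGTAGCCATTGCACACTTCCAATG, then reverse.
(b) mRNA matches the coding strand with T→U.

(a) 5'-GTAACCTTCACACGTTACCGATGTCATCCGAAAACGTT-3'
(b) 5'-AACGUUUUCGGAUGACAUCGGUAACGUGUGAAGGUUAC-3'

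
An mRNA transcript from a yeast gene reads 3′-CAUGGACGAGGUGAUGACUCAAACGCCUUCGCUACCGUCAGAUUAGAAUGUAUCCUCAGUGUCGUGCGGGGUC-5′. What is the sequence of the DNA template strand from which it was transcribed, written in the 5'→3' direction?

5'-GTACCTGCTCCACTACTGAGTTTGCGGAAGCGATGGCAGTCTAATCTTACATAGGAGTCACAGCACGCCCCAG-3'

Written 5'→3' the mRNA is CUGGGGCGUGCUGUGACUCCUAUGUAAGAUUAGACUGCCAUCGCUUCCGCAAACUCAGUAGUGGAGCAGGUAC, so the coding DNA strand is CTGGGGCGTGCTGTGACTCCTATGTAAGATTAGACTGCCATCGCTTCCGCAAACTCAGTAGTGGAGCAGGTAC. The template is its reverse complement.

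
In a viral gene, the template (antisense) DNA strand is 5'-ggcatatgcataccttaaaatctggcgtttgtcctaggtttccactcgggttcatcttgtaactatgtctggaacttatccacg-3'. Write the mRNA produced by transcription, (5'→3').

5′-CGUGGAUAAGUUCCAGACAUAGUUACAAGAUGAACCCGAGUGGAAACCUAGGACAAACGCCAGAUUUUAAGGUAUGCAUAUGCC-3′

RNA polymerase reads the template 3'→5' and synthesizes mRNA 5'→3' by base-pairing (A→U, T→A, G↔C). The complement of the template is CCGTATACGTATGGAATTTTAGACCGCAAACAGGATCCAAAGGTGAGCCCAAGTAGAACATTGATACAGACCTTGAATAGGTGC; antiparallel, so 5'→3' the coding strand is CGTGGATAAGTTCCAGACATAGTTACAAGATGAACCCGAGTGGAAACCTAGGACAAACGCCAGATTTTAAGGTATGCATATGCC. Replace T with U for the mRNA.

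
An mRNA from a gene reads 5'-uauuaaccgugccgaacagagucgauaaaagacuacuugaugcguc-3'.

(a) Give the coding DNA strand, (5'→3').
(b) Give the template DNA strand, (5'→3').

(a) 5'-TATTAACCGTGCCGAACAGAGTCGATAAAAGACTACTTGATGCGTC-3'
(b) 5'-GACGCATCAAGTAGTCTTTTATCGACTCTGTTCGGCACGGTTAATA-3'

(a) The coding strand matches the mRNA with U→T.
(b) The template strand is the reverse complement of the coding strand.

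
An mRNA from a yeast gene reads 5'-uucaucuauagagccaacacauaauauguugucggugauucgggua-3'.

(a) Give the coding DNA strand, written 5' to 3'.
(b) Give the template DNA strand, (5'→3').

(a) The coding strand matches the mRNA with U→T.
(b) The template strand is the reverse complement of the coding strand.

(a) 5'-TTCATCTATAGAGCCAACACATAATATGTTGTCGGTGATTCGGGTA-3'
(b) 5'-TACCCGAATCACCGACAACATATTATGTGTTGGCTCTATAGATGAA-3'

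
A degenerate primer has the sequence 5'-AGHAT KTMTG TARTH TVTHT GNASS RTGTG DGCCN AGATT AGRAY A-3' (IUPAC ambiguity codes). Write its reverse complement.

Standard pairs A↔T, G↔C; ambiguity codes pair R↔Y, M↔K, S↔S, D↔H, V↔B, N↔N. Complement (TCDTAMAKACATYADABADACNTSSYACACHCGGNTCTAATCYTRT), then reverse for 5'→3'.

5'-TRTYCTAATCTNGGCHCACAYSSTNCADABADAYTACAKAMATDCT-3'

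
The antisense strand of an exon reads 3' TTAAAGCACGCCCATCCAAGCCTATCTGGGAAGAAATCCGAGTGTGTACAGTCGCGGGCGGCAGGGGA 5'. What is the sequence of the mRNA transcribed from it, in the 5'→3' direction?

5'-AAUUUCGUGCGGGUAGGUUCGGAUAGACCCUUCUUUAGGCUCACACAUGUCAGCGCCCGCCGUCCCCU-3'

Reading the template 3'→5' as shown, RNA polymerase pairs each base (A→U, T→A, G↔C) to build mRNA 5'→3' directly.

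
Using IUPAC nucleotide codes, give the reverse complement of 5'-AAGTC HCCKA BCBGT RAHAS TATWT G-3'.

5'-CAWATASTDTYACVGVTMGGDGACTT-3'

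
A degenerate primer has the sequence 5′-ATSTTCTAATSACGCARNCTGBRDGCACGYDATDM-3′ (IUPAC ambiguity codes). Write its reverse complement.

Standard pairs A↔T, G↔C; ambiguity codes pair R↔Y, M↔K, S↔S, B↔V, D↔H, N↔N. Complement (TASAAGATTASTGCGTYNGACVYHCGTGCRHTAHK), then reverse for 5'→3'.

5′-KHATHRCGTGCHYVCAGNYTGCGTSATTAGAASAT-3′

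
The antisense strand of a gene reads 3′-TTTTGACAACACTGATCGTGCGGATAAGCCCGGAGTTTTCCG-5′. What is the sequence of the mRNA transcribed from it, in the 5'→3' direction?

Reading the template 3'→5' as shown, RNA polymerase pairs each base (A→U, T→A, G↔C) to build mRNA 5'→3' directly.

5'-AAAACUGUUGUGACUAGCACGCCUAUUCGGGCCUCAAAAGGC-3'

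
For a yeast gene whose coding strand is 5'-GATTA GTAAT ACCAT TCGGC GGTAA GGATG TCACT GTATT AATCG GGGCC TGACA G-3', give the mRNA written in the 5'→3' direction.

mRNA has the coding-strand sequence with U in place of T.

5'-GAUUAGUAAUACCAUUCGGCGGUAAGGAUGUCACUGUAUUAAUCGGGGCCUGACAG-3'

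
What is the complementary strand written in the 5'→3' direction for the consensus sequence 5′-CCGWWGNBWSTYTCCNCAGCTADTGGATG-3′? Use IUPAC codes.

5'-CATCCAHTAGCTGNGGARASWVNCWWCGG-3'

Standard pairs A↔T, G↔C; ambiguity codes pair Y↔R, W↔W, S↔S, B↔V, D↔H, N↔N. Complement (GGCWWCNVWSARAGGNGTCGATHACCTAC), then reverse for 5'→3'.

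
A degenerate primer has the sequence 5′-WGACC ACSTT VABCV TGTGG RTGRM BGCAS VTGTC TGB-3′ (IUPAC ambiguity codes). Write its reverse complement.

5'-VCAGACABSTGCVKYCAYCCACABGVTBAASGTGGTCW-3'

Standard pairs A↔T, G↔C; ambiguity codes pair R↔Y, M↔K, W↔W, S↔S, B↔V. Complement (WCTGGTGSAABTVGBACACCYACYKVCGTSBACAGACV), then reverse for 5'→3'.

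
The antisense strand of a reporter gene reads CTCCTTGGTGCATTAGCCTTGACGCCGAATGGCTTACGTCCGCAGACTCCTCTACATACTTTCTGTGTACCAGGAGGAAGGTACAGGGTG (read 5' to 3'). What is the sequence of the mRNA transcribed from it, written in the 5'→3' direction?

The mRNA has the sequence of the coding strand (reverse complement of the template) with T→U. Reverse complement of CTCCTTGGTGCATTAGCCTTGACGCCGAATGGCTTACGTCCGCAGACTCCTCTACATACTTTCTGTGTACCAGGAGGAAGGTACAGGGTG is CACCCTGTACCTTCCTCCTGGTACACAGAAAGTATGTAGAGGAGTCTGCGGACGTAAGCCATTCGGCGTCAAGGCTAATGCACCAAGGAG; then T→U.

5'-CACCCUGUACCUUCCUCCUGGUACACAGAAAGUAUGUAGAGGAGUCUGCGGACGUAAGCCAUUCGGCGUCAAGGCUAAUGCACCAAGGAG-3'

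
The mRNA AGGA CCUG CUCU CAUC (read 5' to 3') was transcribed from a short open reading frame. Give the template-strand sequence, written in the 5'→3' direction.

5'-GATGAGAGCAGGTCCT-3'

Replace U with T to get the coding DNA strand: AGGACCTGCTCTCATC. The template strand is its reverse complement (complement TCCTGGACGAGAGTAG, then reverse).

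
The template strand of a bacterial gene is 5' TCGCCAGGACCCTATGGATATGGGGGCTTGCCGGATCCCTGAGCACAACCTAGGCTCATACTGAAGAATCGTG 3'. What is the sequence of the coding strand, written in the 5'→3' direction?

The coding strand is complementary and antiparallel to the template: take the complement (A↔T, G↔C) and reverse.

5'-CACGATTCTTCAGTATGAGCCTAGGTTGTGCTCAGGGATCCGGCAAGCCCCCATATCCATAGGGTCCTGGCGA-3'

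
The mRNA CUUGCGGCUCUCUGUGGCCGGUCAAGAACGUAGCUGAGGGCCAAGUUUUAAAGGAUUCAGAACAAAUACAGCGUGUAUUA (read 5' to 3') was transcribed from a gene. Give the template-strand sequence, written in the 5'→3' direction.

Replace U with T to get the coding DNA strand: CTTGCGGCTCTCTGTGGCCGGTCAAGAACGTAGCTGAGGGCCAAGTTTTAAAGGATTCAGAACAAATACAGCGTGTATTA. The template strand is its reverse complement (complement GAACGCCGAGAGACACCGGCCAGTTCTTGCATCGACTCCCGGTTCAAAATTTCCTAAGTCTTGTTTATGTCGCACATAAT, then reverse).

5'-TAATACACGCTGTATTTGTTCTGAATCCTTTAAAACTTGGCCCTCAGCTACGTTCTTGACCGGCCACAGAGAGCCGCAAG-3'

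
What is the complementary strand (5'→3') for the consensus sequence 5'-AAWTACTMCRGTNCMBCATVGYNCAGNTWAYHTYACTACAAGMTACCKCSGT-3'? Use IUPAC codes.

5'-ACSGMGGTAKCTTGTAGTRADRTWANCTGNRCBATGVKGNACYGKAGTAWTT-3'

Standard pairs A↔T, G↔C; ambiguity codes pair R↔Y, M↔K, W↔W, S↔S, B↔V, H↔D, N↔N. Complement (TTWATGAKGYCANGKVGTABCRNGTCNAWTRDARTGATGTTCKATGGMGSCA), then reverse for 5'→3'.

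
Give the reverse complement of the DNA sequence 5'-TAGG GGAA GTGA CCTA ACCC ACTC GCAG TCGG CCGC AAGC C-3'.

5'-GGCTTGCGGCCGACTGCGAGTGGGTTAGGTCACTTCCCCTA-3'

Complement each base (A↔T, G↔C): ATCCCCTTCACTGGATTGGGTGAGCGTCAGCCGGCGTTCGG. Then reverse.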